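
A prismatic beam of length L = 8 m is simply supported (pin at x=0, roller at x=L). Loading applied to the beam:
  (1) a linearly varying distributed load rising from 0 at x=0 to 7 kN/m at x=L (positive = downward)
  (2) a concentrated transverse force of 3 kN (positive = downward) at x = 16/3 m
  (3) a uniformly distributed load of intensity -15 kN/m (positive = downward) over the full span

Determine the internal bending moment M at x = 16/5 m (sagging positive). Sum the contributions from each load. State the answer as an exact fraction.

M(16/5) = -10864/125 kN·m

Load 1 — triangular load w₀=7 kN/m (0→w₀ over full span):
  M_1 = w₀Lx/6 - w₀x³/(6L) = 7·8·(16/5)/6 - 7·(16/5)³/(6·8) = 3136/125 kN·m
Load 2 — point force P=3 kN at a=16/3 m (b=L-a=8/3):
  M_2 = Pbx/L  [x≤a] = 3·(8/3)·(16/5)/8 = 16/5 kN·m
Load 3 — uniform load w=-15 kN/m over full span:
  M_3 = wx(L-x)/2 = (-15)·(16/5)·(8-(16/5))/2 = -576/5 kN·m
Superposition: M = Σ M_i = -10864/125 kN·m ≈ -86.912000 kN·m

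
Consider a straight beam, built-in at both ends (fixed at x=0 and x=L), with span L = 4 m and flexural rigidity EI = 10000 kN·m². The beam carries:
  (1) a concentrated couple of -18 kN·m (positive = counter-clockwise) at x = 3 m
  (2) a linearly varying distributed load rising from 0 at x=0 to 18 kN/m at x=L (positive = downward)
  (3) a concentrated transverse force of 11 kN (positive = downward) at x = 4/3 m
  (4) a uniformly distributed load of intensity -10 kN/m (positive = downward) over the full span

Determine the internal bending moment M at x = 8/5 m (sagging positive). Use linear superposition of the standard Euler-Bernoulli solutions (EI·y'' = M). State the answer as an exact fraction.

Load 1 — applied couple M₀=-18 kN·m at a=3 m (b=L-a=1):
  M_1 = R_Ax - M_A  [x≤a] with R_A=-81/16, M_A=-45/8 = (-81/16)·(8/5) - (-45/8) = -99/40 kN·m
Load 2 — triangular load w₀=18 kN/m (0→w₀ over full span):
  M_2 = 3w₀Lx/20 - w₀L²/30 - w₀x³/(6L) = 3·18·4·(8/5)/20 - 18·4²/30 - 18·(8/5)³/(6·4) = 576/125 kN·m
Load 3 — point force P=11 kN at a=4/3 m (b=L-a=8/3):
  M_3 = Pa²(a+3b)(L-x)/L³ - Pa²b/L²  [x>a] = 11·(4/3)²·((4/3)+3·(8/3))·(4-(8/5))/4³ - 11·(4/3)²·(8/3)/4² = 484/135 kN·m
Load 4 — uniform load w=-10 kN/m over full span:
  M_4 = wLx/2 - wL²/12 - wx²/2 = (-10)·4·(8/5)/2 - (-10)·4²/12 - (-10)·(8/5)²/2 = -88/15 kN·m
Superposition: M = Σ M_i = -4009/27000 kN·m ≈ -0.148481 kN·m

M(8/5) = -4009/27000 kN·m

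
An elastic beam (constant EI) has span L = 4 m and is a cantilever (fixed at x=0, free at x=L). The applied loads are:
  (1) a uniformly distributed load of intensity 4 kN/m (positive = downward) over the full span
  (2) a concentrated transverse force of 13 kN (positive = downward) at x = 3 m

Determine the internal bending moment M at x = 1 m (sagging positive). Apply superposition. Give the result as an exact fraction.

Load 1 — uniform load w=4 kN/m over full span:
  M_1 = -w(L-x)²/2 = -4·(4-1)²/2 = -18 kN·m
Load 2 — point force P=13 kN at a=3 m (b=L-a=1):
  M_2 = -P(a-x)  [x≤a] = -13·(3-1) = -26 kN·m
Superposition: M = Σ M_i = -44 kN·m ≈ -44.000000 kN·m

M(1) = -44 kN·m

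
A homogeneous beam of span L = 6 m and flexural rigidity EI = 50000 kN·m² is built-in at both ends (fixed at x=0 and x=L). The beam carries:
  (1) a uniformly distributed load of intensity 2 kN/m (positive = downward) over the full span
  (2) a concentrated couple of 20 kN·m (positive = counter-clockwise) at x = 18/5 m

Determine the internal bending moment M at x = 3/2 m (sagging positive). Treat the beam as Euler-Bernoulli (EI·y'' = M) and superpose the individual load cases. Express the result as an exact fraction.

M(3/2) = 31/20 kN·m

Load 1 — uniform load w=2 kN/m over full span:
  M_1 = wLx/2 - wL²/12 - wx²/2 = 2·6·(3/2)/2 - 2·6²/12 - 2·(3/2)²/2 = 3/4 kN·m
Load 2 — applied couple M₀=20 kN·m at a=18/5 m (b=L-a=12/5):
  M_2 = R_Ax - M_A  [x≤a] with R_A=24/5, M_A=32/5 = (24/5)·(3/2) - (32/5) = 4/5 kN·m
Superposition: M = Σ M_i = 31/20 kN·m ≈ 1.550000 kN·m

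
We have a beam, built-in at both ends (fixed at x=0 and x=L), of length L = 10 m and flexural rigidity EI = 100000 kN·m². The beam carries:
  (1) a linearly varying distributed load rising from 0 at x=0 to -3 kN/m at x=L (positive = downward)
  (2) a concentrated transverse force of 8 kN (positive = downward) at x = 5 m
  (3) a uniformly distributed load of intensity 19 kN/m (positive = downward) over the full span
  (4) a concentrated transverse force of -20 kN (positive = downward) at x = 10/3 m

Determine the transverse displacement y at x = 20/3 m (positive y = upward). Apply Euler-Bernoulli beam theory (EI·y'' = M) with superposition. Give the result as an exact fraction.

y(20/3) = -1481/437400 m

Load 1 — triangular load w₀=-3 kN/m (0→w₀ over full span):
  y_1 = -w₀x²(L-x)²(x+2L)/(120LEI) = -(-3)·(20/3)²·(10-(20/3))²·((20/3)+2·10)/(120·10·100000) = 2/6075 m
Load 2 — point force P=8 kN at a=5 m (b=L-a=5):
  y_2 = -Pa²(L-x)²(3bL-(3b+a)(L-x))/(6L³EI)  [x>a] = -8·5²·(10-(20/3))²·(3·5·10-(3·5+5)·(10-(20/3)))/(6·10³·100000) = -1/3240 m
Load 3 — uniform load w=19 kN/m over full span:
  y_3 = -wx²(L-x)²/(24EI) = -19·(20/3)²·(10-(20/3))²/(24·100000) = -19/4860 m
Load 4 — point force P=-20 kN at a=10/3 m (b=L-a=20/3):
  y_4 = -Pa²(L-x)²(3bL-(3b+a)(L-x))/(6L³EI)  [x>a] = -(-20)·(10/3)²·(10-(20/3))²·(3·(20/3)·10-(3·(20/3)+(10/3))·(10-(20/3)))/(6·10³·100000) = 11/21870 m
Superposition: y = Σ y_i = -1481/437400 m ≈ -0.003386 m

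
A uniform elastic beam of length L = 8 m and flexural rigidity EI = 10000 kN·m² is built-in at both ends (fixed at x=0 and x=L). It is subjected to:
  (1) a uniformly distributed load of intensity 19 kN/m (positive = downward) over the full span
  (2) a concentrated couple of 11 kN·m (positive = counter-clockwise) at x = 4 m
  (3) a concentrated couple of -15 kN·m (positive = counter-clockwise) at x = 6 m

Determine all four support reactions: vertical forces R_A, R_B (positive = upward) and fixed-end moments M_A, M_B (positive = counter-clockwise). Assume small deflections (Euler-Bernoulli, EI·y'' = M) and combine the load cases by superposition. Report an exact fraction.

Load 1 — uniform load w=19 kN/m over full span:
  R_A = wL/2 = 19·8/2 = 76 kN
  M_A = wL²/12 = 19·8²/12 = 304/3 kN·m
  R_B = wL/2 = 19·8/2 = 76 kN
  M_B = -wL²/12 = -19·8²/12 = -304/3 kN·m
Load 2 — applied couple M₀=11 kN·m at a=4 m (b=L-a=4):
  R_A = 6M₀ab/L³ = 6·11·4·4/8³ = 33/16 kN
  M_A = M₀b(2a-b)/L² = 11·4·(2·4-4)/8² = 11/4 kN·m
  R_B = -6M₀ab/L³ = -6·11·4·4/8³ = -33/16 kN
  M_B = M₀a(2b-a)/L² = 11·4·(2·4-4)/8² = 11/4 kN·m
Load 3 — applied couple M₀=-15 kN·m at a=6 m (b=L-a=2):
  R_A = 6M₀ab/L³ = 6·(-15)·6·2/8³ = -135/64 kN
  M_A = M₀b(2a-b)/L² = (-15)·2·(2·6-2)/8² = -75/16 kN·m
  R_B = -6M₀ab/L³ = -6·(-15)·6·2/8³ = 135/64 kN
  M_B = M₀a(2b-a)/L² = (-15)·6·(2·2-6)/8² = 45/16 kN·m
Superposition: R_A = 4861/64 kN, M_A = 4771/48 kN·m, R_B = 4867/64 kN, M_B = -4597/48 kN·m

R_A = 4861/64 kN, M_A = 4771/48 kN·m, R_B = 4867/64 kN, M_B = -4597/48 kN·m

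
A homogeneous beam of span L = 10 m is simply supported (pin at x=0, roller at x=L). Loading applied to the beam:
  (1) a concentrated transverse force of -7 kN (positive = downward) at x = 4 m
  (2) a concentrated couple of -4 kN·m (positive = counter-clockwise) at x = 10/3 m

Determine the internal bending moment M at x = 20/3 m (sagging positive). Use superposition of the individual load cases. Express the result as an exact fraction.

M(20/3) = -8 kN·m

Load 1 — point force P=-7 kN at a=4 m (b=L-a=6):
  M_1 = Pa(L-x)/L  [x>a] = (-7)·4·(10-(20/3))/10 = -28/3 kN·m
Load 2 — applied couple M₀=-4 kN·m at a=10/3 m (b=L-a=20/3):
  M_2 = M₀x/L - M₀  [x>a] = (-4)·(20/3)/10 - (-4) = 4/3 kN·m
Superposition: M = Σ M_i = -8 kN·m ≈ -8.000000 kN·m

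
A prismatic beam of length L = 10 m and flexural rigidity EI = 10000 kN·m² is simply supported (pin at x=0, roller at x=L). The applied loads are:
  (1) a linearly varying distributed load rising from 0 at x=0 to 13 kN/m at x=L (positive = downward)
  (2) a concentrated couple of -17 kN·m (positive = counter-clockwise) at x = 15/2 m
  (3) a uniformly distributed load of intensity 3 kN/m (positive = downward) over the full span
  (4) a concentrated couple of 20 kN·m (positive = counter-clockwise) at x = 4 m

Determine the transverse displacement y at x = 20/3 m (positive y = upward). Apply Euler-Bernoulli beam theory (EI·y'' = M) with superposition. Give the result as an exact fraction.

Load 1 — triangular load w₀=13 kN/m (0→w₀ over full span):
  y_1 = -w₀x(7L⁴-10L²x²+3x⁴)/(360LEI) = -13·(20/3)·(7·10⁴-10·10²·(20/3)²+3·(20/3)⁴)/(360·10·10000) = -221/2916 m
Load 2 — applied couple M₀=-17 kN·m at a=15/2 m (b=L-a=5/2):
  y_2 = (M₀x³/(6L)+C₁x)/EI  [x≤a] with C₁=M₀(3b²-L²)/(6L)=1105/48 = ((-17)·(20/3)³/(6·10)+(1105/48)·(20/3))/10000 = 901/129600 m
Load 3 — uniform load w=3 kN/m over full span:
  y_3 = -wx(L³-2Lx²+x³)/(24EI) = -3·(20/3)·(10³-2·10·(20/3)²+(20/3)³)/(24·10000) = -11/324 m
Load 4 — applied couple M₀=20 kN·m at a=4 m (b=L-a=6):
  y_4 = (M₀x³/(6L)-M₀(x-a)²/2+C₁x)/EI  [x>a] with C₁=M₀(3b²-L²)/(6L)=8/3 = (20·(20/3)³/(6·10)-20·((20/3)-4)²/2+(8/3)·(20/3))/10000 = 46/10125 m
Superposition: y = Σ y_i = -572959/5832000 m ≈ -0.098244 m

y(20/3) = -572959/5832000 m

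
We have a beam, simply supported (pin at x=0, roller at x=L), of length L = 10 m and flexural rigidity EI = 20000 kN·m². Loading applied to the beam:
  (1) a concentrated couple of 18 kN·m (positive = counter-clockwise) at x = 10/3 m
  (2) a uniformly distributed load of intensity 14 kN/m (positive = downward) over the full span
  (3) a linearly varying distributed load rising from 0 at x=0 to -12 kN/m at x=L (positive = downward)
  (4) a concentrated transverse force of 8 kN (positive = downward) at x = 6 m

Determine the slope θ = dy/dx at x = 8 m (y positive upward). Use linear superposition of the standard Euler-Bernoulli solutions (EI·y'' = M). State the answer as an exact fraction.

Load 1 — applied couple M₀=18 kN·m at a=10/3 m (b=L-a=20/3):
  θ_1 = (M₀x²/(2L)-M₀(x-a)+C₁)/EI  [x>a] with C₁=M₀(3b²-L²)/(6L)=10 = (18·8²/(2·10)-18·(8-(10/3))+10)/20000 = -41/50000 rad
Load 2 — uniform load w=14 kN/m over full span:
  θ_2 = -w(L³-6Lx²+4x³)/(24EI) = -14·(10³-6·10·8²+4·8³)/(24·20000) = 231/10000 rad
Load 3 — triangular load w₀=-12 kN/m (0→w₀ over full span):
  θ_3 = -w₀(7L⁴-30L²x²+15x⁴)/(360LEI) = -(-12)·(7·10⁴-30·10²·8²+15·8⁴)/(360·10·20000) = -757/75000 rad
Load 4 — point force P=8 kN at a=6 m (b=L-a=4):
  θ_4 = -Pa(2L²-6Lx+3x²+a²)/(6LEI)  [x>a] = -8·6·(2·10²-6·10·8+3·8²+6²)/(6·10·20000) = 13/6250 rad
Superposition: θ = Σ θ_i = 107/7500 rad ≈ 0.014267 rad

θ(8) = 107/7500 rad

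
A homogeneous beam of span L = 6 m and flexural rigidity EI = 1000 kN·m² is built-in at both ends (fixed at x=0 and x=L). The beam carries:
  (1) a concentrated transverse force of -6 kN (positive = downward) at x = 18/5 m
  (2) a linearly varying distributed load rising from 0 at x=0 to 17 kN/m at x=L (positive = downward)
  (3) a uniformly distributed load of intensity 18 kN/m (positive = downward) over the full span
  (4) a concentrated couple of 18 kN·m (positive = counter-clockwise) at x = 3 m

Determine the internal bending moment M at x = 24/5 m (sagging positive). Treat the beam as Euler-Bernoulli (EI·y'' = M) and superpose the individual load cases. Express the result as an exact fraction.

M(24/5) = -2157/1250 kN·m

Load 1 — point force P=-6 kN at a=18/5 m (b=L-a=12/5):
  M_1 = Pa²(a+3b)(L-x)/L³ - Pa²b/L²  [x>a] = (-6)·(18/5)²·((18/5)+3·(12/5))·(6-(24/5))/6³ - (-6)·(18/5)²·(12/5)/6² = 324/625 kN·m
Load 2 — triangular load w₀=17 kN/m (0→w₀ over full span):
  M_2 = 3w₀Lx/20 - w₀L²/30 - w₀x³/(6L) = 3·17·6·(24/5)/20 - 17·6²/30 - 17·(24/5)³/(6·6) = 102/125 kN·m
Load 3 — uniform load w=18 kN/m over full span:
  M_3 = wLx/2 - wL²/12 - wx²/2 = 18·6·(24/5)/2 - 18·6²/12 - 18·(24/5)²/2 = -54/25 kN·m
Load 4 — applied couple M₀=18 kN·m at a=3 m (b=L-a=3):
  M_4 = R_Ax - M_A - M₀  [x>a] with R_A=9/2, M_A=9/2 = (9/2)·(24/5) - (9/2) - 18 = -9/10 kN·m
Superposition: M = Σ M_i = -2157/1250 kN·m ≈ -1.725600 kN·m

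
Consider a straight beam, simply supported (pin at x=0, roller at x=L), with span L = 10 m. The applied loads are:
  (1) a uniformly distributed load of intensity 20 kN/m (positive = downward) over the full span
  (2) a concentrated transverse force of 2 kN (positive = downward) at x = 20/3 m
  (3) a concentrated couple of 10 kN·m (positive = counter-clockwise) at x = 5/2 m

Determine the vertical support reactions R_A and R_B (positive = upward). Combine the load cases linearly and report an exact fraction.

Load 1 — uniform load w=20 kN/m over full span:
  R_A = wL/2 = 20·10/2 = 100 kN
  R_B = wL/2 = 20·10/2 = 100 kN
Load 2 — point force P=2 kN at a=20/3 m (b=L-a=10/3):
  R_A = Pb/L = 2·(10/3)/10 = 2/3 kN
  R_B = Pa/L = 2·(20/3)/10 = 4/3 kN
Load 3 — applied couple M₀=10 kN·m at a=5/2 m (b=L-a=15/2):
  R_A = M₀/L = 10/10 = 1 kN
  R_B = -M₀/L = -10/10 = -1 kN
Superposition: R_A = 305/3 kN, R_B = 301/3 kN

R_A = 305/3 kN, R_B = 301/3 kN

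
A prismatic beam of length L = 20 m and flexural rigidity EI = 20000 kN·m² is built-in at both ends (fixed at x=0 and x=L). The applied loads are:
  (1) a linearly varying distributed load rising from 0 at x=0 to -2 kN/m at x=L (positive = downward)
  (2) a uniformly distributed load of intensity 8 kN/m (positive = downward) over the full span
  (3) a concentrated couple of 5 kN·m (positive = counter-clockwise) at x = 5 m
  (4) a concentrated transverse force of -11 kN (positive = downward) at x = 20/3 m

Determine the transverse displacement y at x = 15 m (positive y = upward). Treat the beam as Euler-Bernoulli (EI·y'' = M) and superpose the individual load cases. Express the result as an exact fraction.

Load 1 — triangular load w₀=-2 kN/m (0→w₀ over full span):
  y_1 = -w₀x²(L-x)²(x+2L)/(120LEI) = -(-2)·15²·(20-15)²·(15+2·20)/(120·20·20000) = 33/2560 m
Load 2 — uniform load w=8 kN/m over full span:
  y_2 = -wx²(L-x)²/(24EI) = -8·15²·(20-15)²/(24·20000) = -3/32 m
Load 3 — applied couple M₀=5 kN·m at a=5 m (b=L-a=15):
  y_3 = (R_Ax³/6 - M_Ax²/2 - M₀(x-a)²/2)/EI  [x>a] with R_A=9/32, M_A=-15/16 = ((9/32)·15³/6 - (-15/16)·15²/2 - 5·(15-5)²/2)/20000 = 7/10240 m
Load 4 — point force P=-11 kN at a=20/3 m (b=L-a=40/3):
  y_4 = -Pa²(L-x)²(3bL-(3b+a)(L-x))/(6L³EI)  [x>a] = -(-11)·(20/3)²·(20-15)²·(3·(40/3)·20-(3·(40/3)+(20/3))·(20-15))/(6·20³·20000) = 187/25920 m
Superposition: y = Σ y_i = -60517/829440 m ≈ -0.072961 m

y(15) = -60517/829440 m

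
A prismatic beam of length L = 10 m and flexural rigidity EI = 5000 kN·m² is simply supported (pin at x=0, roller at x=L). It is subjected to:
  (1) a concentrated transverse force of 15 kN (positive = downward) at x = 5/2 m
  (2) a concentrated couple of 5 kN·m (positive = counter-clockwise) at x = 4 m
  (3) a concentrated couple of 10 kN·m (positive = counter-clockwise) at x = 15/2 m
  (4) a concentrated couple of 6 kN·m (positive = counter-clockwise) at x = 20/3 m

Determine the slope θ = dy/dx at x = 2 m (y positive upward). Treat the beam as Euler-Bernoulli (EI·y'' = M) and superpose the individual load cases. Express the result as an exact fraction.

θ(2) = -35939/2400000 rad

Load 1 — point force P=15 kN at a=5/2 m (b=L-a=15/2):
  θ_1 = -Pb(L²-b²-3x²)/(6LEI)  [x≤a] = -15·(15/2)·(10²-(15/2)²-3·2²)/(6·10·5000) = -381/32000 rad
Load 2 — applied couple M₀=5 kN·m at a=4 m (b=L-a=6):
  θ_2 = (M₀x²/(2L)+C₁)/EI  [x≤a] with C₁=M₀(3b²-L²)/(6L)=2/3 = (5·2²/(2·10)+(2/3))/5000 = 1/3000 rad
Load 3 — applied couple M₀=10 kN·m at a=15/2 m (b=L-a=5/2):
  θ_3 = (M₀x²/(2L)+C₁)/EI  [x≤a] with C₁=M₀(3b²-L²)/(6L)=-325/24 = (10·2²/(2·10)+(-325/24))/5000 = -277/120000 rad
Load 4 — applied couple M₀=6 kN·m at a=20/3 m (b=L-a=10/3):
  θ_4 = (M₀x²/(2L)+C₁)/EI  [x≤a] with C₁=M₀(3b²-L²)/(6L)=-20/3 = (6·2²/(2·10)+(-20/3))/5000 = -41/37500 rad
Superposition: θ = Σ θ_i = -35939/2400000 rad ≈ -0.014975 rad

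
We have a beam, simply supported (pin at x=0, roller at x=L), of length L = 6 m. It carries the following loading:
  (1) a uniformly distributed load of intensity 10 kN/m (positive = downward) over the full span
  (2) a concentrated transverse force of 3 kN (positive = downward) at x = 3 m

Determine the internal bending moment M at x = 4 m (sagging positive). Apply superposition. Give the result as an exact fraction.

Load 1 — uniform load w=10 kN/m over full span:
  M_1 = wx(L-x)/2 = 10·4·(6-4)/2 = 40 kN·m
Load 2 — point force P=3 kN at a=3 m (b=L-a=3):
  M_2 = Pa(L-x)/L  [x>a] = 3·3·(6-4)/6 = 3 kN·m
Superposition: M = Σ M_i = 43 kN·m ≈ 43.000000 kN·m

M(4) = 43 kN·m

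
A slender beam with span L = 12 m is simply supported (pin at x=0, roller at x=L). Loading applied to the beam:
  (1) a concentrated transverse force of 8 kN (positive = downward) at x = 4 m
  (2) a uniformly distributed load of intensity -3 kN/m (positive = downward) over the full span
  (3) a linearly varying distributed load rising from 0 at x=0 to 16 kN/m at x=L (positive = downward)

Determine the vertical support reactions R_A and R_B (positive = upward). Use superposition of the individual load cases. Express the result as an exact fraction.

Load 1 — point force P=8 kN at a=4 m (b=L-a=8):
  R_A = Pb/L = 8·8/12 = 16/3 kN
  R_B = Pa/L = 8·4/12 = 8/3 kN
Load 2 — uniform load w=-3 kN/m over full span:
  R_A = wL/2 = (-3)·12/2 = -18 kN
  R_B = wL/2 = (-3)·12/2 = -18 kN
Load 3 — triangular load w₀=16 kN/m (0→w₀ over full span):
  R_A = w₀L/6 = 16·12/6 = 32 kN
  R_B = w₀L/3 = 16·12/3 = 64 kN
Superposition: R_A = 58/3 kN, R_B = 146/3 kN

R_A = 58/3 kN, R_B = 146/3 kN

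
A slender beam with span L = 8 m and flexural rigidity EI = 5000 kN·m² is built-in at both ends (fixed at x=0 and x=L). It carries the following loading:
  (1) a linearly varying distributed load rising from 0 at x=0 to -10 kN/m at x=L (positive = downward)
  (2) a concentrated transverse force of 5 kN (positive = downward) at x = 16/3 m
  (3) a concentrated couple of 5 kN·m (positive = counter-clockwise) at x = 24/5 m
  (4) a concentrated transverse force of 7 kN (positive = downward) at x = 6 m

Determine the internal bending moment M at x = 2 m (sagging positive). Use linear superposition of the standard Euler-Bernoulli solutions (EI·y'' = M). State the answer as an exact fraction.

M(2) = -3473/2160 kN·m

Load 1 — triangular load w₀=-10 kN/m (0→w₀ over full span):
  M_1 = 3w₀Lx/20 - w₀L²/30 - w₀x³/(6L) = 3·(-10)·8·2/20 - (-10)·8²/30 - (-10)·2³/(6·8) = -1 kN·m
Load 2 — point force P=5 kN at a=16/3 m (b=L-a=8/3):
  M_2 = Pb²(3a+b)x/L³ - Pab²/L²  [x≤a] = 5·(8/3)²·(3·(16/3)+(8/3))·2/8³ - 5·(16/3)·(8/3)²/8² = -10/27 kN·m
Load 3 — applied couple M₀=5 kN·m at a=24/5 m (b=L-a=16/5):
  M_3 = R_Ax - M_A  [x≤a] with R_A=9/10, M_A=8/5 = (9/10)·2 - (8/5) = 1/5 kN·m
Load 4 — point force P=7 kN at a=6 m (b=L-a=2):
  M_4 = Pb²(3a+b)x/L³ - Pab²/L²  [x≤a] = 7·2²·(3·6+2)·2/8³ - 7·6·2²/8² = -7/16 kN·m
Superposition: M = Σ M_i = -3473/2160 kN·m ≈ -1.607870 kN·m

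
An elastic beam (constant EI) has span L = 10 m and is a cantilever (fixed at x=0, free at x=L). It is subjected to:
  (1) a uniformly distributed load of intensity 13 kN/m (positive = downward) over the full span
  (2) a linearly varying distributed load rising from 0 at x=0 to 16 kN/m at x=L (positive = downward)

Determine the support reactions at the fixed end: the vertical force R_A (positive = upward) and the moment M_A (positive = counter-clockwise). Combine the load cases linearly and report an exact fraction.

Load 1 — uniform load w=13 kN/m over full span:
  R_A = wL = 13·10 = 130 kN
  M_A = wL²/2 = 13·10²/2 = 650 kN·m
Load 2 — triangular load w₀=16 kN/m (0→w₀ over full span):
  R_A = w₀L/2 = 16·10/2 = 80 kN
  M_A = w₀L²/3 = 16·10²/3 = 1600/3 kN·m
Superposition: R_A = 210 kN, M_A = 3550/3 kN·m

R_A = 210 kN, M_A = 3550/3 kN·m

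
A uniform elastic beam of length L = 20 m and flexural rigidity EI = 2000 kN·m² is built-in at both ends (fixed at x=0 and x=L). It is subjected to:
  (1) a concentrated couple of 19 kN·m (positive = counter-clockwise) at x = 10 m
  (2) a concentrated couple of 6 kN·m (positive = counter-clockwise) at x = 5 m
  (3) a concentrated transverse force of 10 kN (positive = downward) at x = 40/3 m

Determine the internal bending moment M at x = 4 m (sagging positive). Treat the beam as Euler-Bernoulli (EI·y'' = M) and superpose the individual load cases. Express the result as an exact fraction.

M(4) = -367/360 kN·m

Load 1 — applied couple M₀=19 kN·m at a=10 m (b=L-a=10):
  M_1 = R_Ax - M_A  [x≤a] with R_A=57/40, M_A=19/4 = (57/40)·4 - (19/4) = 19/20 kN·m
Load 2 — applied couple M₀=6 kN·m at a=5 m (b=L-a=15):
  M_2 = R_Ax - M_A  [x≤a] with R_A=27/80, M_A=-9/8 = (27/80)·4 - (-9/8) = 99/40 kN·m
Load 3 — point force P=10 kN at a=40/3 m (b=L-a=20/3):
  M_3 = Pb²(3a+b)x/L³ - Pab²/L²  [x≤a] = 10·(20/3)²·(3·(40/3)+(20/3))·4/20³ - 10·(40/3)·(20/3)²/20² = -40/9 kN·m
Superposition: M = Σ M_i = -367/360 kN·m ≈ -1.019444 kN·m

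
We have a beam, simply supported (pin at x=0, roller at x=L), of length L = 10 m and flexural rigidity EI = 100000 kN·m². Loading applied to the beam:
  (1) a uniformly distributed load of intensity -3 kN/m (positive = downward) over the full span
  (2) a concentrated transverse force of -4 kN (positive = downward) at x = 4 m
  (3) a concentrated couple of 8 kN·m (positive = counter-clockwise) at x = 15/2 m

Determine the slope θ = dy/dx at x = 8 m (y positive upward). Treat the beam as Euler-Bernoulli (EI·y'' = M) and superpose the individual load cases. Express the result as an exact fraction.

Load 1 — uniform load w=-3 kN/m over full span:
  θ_1 = -w(L³-6Lx²+4x³)/(24EI) = -(-3)·(10³-6·10·8²+4·8³)/(24·100000) = -99/100000 rad
Load 2 — point force P=-4 kN at a=4 m (b=L-a=6):
  θ_2 = -Pa(2L²-6Lx+3x²+a²)/(6LEI)  [x>a] = -(-4)·4·(2·10²-6·10·8+3·8²+4²)/(6·10·100000) = -3/15625 rad
Load 3 — applied couple M₀=8 kN·m at a=15/2 m (b=L-a=5/2):
  θ_3 = (M₀x²/(2L)-M₀(x-a)+C₁)/EI  [x>a] with C₁=M₀(3b²-L²)/(6L)=-65/6 = (8·8²/(2·10)-8·(8-(15/2))+(-65/6))/100000 = 323/3000000 rad
Superposition: θ = Σ θ_i = -3223/3000000 rad ≈ -0.001074 rad

θ(8) = -3223/3000000 rad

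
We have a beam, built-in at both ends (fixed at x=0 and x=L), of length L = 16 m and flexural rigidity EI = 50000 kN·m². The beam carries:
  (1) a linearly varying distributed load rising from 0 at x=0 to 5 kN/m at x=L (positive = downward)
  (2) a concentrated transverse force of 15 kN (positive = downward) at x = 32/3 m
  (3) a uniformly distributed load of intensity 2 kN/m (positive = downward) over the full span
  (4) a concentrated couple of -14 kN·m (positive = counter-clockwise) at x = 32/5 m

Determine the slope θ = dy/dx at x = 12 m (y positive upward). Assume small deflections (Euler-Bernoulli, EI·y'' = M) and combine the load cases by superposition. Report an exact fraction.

θ(12) = 7769/1875000 rad

Load 1 — triangular load w₀=5 kN/m (0→w₀ over full span):
  θ_1 = -w₀(2x(L-x)(L-2x)(x+2L)+x²(L-x)²)/(120LEI) = -5·(2·12·(16-12)·(16-2·12)·(12+2·16)+12²·(16-12)²)/(120·16·50000) = 41/25000 rad
Load 2 — point force P=15 kN at a=32/3 m (b=L-a=16/3):
  θ_2 = Pa²(L-x)(2bL-(3b+a)(L-x))/(2L³EI)  [x>a] = 15·(32/3)²·(16-12)·(2·(16/3)·16-(3·(16/3)+(32/3))·(16-12))/(2·16³·50000) = 2/1875 rad
Load 3 — uniform load w=2 kN/m over full span:
  θ_3 = -wx(L-x)(L-2x)/(12EI) = -2·12·(16-12)·(16-2·12)/(12·50000) = 4/3125 rad
Load 4 — applied couple M₀=-14 kN·m at a=32/5 m (b=L-a=48/5):
  θ_4 = (R_Ax²/2 - M_Ax - M₀(x-a))/EI  [x>a] with R_A=-63/50, M_A=-42/25 = ((-63/50)·12²/2 - (-42/25)·12 - (-14)·(12-(32/5)))/50000 = 49/312500 rad
Superposition: θ = Σ θ_i = 7769/1875000 rad ≈ 0.004143 rad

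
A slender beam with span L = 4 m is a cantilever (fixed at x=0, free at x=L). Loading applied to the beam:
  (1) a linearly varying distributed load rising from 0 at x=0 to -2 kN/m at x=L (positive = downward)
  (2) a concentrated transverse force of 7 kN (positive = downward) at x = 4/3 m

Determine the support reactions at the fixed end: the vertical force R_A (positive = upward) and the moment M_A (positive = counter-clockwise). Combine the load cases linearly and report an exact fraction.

Load 1 — triangular load w₀=-2 kN/m (0→w₀ over full span):
  R_A = w₀L/2 = (-2)·4/2 = -4 kN
  M_A = w₀L²/3 = (-2)·4²/3 = -32/3 kN·m
Load 2 — point force P=7 kN at a=4/3 m (b=L-a=8/3):
  R_A = P = 7 kN
  M_A = Pa = 7·(4/3) = 28/3 kN·m
Superposition: R_A = 3 kN, M_A = -4/3 kN·m

R_A = 3 kN, M_A = -4/3 kN·m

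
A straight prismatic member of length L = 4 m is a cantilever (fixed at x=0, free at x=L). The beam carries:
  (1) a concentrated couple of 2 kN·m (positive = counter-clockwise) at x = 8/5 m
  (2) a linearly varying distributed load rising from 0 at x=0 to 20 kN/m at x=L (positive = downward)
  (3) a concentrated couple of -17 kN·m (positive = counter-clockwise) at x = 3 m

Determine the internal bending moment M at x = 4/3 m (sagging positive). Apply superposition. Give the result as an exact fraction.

Load 1 — applied couple M₀=2 kN·m at a=8/5 m (b=L-a=12/5):
  M_1 = M₀  [x≤a] = 2 = 2 kN·m
Load 2 — triangular load w₀=20 kN/m (0→w₀ over full span):
  M_2 = w₀Lx/2 - w₀L²/3 - w₀x³/(6L) = 20·4·(4/3)/2 - 20·4²/3 - 20·(4/3)³/(6·4) = -4480/81 kN·m
Load 3 — applied couple M₀=-17 kN·m at a=3 m (b=L-a=1):
  M_3 = M₀  [x≤a] = (-17) = -17 kN·m
Superposition: M = Σ M_i = -5695/81 kN·m ≈ -70.308642 kN·m

M(4/3) = -5695/81 kN·m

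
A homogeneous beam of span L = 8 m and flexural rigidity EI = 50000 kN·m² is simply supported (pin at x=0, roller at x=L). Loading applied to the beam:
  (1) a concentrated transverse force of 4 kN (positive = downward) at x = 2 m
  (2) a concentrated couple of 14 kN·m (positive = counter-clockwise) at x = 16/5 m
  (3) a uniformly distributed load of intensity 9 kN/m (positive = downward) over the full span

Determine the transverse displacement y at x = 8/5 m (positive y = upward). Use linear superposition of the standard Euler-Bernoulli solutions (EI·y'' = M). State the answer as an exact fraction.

y(8/5) = -11791/1953125 m

Load 1 — point force P=4 kN at a=2 m (b=L-a=6):
  y_1 = -Pbx(L²-b²-x²)/(6LEI)  [x≤a] = -4·6·(8/5)·(8²-6²-(8/5)²)/(6·8·50000) = -159/390625 m
Load 2 — applied couple M₀=14 kN·m at a=16/5 m (b=L-a=24/5):
  y_2 = (M₀x³/(6L)+C₁x)/EI  [x≤a] with C₁=M₀(3b²-L²)/(6L)=112/75 = (14·(8/5)³/(6·8)+(112/75)·(8/5))/50000 = 28/390625 m
Load 3 — uniform load w=9 kN/m over full span:
  y_3 = -wx(L³-2Lx²+x³)/(24EI) = -9·(8/5)·(8³-2·8·(8/5)²+(8/5)³)/(24·50000) = -11136/1953125 m
Superposition: y = Σ y_i = -11791/1953125 m ≈ -0.006037 m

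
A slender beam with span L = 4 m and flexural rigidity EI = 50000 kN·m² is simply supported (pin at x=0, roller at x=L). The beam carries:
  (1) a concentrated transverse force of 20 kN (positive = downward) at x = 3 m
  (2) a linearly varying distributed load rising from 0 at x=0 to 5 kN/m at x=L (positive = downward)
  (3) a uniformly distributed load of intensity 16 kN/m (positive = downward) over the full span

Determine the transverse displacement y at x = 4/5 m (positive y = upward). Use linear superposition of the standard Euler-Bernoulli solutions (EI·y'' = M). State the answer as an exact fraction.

Load 1 — point force P=20 kN at a=3 m (b=L-a=1):
  y_1 = -Pbx(L²-b²-x²)/(6LEI)  [x≤a] = -20·1·(4/5)·(4²-1²-(4/5)²)/(6·4·50000) = -359/1875000 m
Load 2 — triangular load w₀=5 kN/m (0→w₀ over full span):
  y_2 = -w₀x(7L⁴-10L²x²+3x⁴)/(360LEI) = -5·(4/5)·(7·4⁴-10·4²·(4/5)²+3·(4/5)⁴)/(360·4·50000) = -2752/29296875 m
Load 3 — uniform load w=16 kN/m over full span:
  y_3 = -wx(L³-2Lx²+x³)/(24EI) = -16·(4/5)·(4³-2·4·(4/5)²+(4/5)³)/(24·50000) = -3712/5859375 m
Superposition: y = Σ y_i = -215371/234375000 m ≈ -0.000919 m

y(4/5) = -215371/234375000 m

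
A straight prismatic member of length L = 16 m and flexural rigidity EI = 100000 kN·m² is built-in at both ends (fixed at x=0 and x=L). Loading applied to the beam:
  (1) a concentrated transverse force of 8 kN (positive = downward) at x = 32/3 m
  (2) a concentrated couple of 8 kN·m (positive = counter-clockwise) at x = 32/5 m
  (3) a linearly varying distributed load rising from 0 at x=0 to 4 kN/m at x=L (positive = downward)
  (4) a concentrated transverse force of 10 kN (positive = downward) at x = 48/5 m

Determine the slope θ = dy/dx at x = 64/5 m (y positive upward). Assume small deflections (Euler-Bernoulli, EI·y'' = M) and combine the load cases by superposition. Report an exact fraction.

Load 1 — point force P=8 kN at a=32/3 m (b=L-a=16/3):
  θ_1 = Pa²(L-x)(2bL-(3b+a)(L-x))/(2L³EI)  [x>a] = 8·(32/3)²·(16-(64/5))·(2·(16/3)·16-(3·(16/3)+(32/3))·(16-(64/5)))/(2·16³·100000) = 128/421875 rad
Load 2 — applied couple M₀=8 kN·m at a=32/5 m (b=L-a=48/5):
  θ_2 = (R_Ax²/2 - M_Ax - M₀(x-a))/EI  [x>a] with R_A=18/25, M_A=24/25 = ((18/25)·(64/5)²/2 - (24/25)·(64/5) - 8·((64/5)-(32/5)))/100000 = -88/1953125 rad
Load 3 — triangular load w₀=4 kN/m (0→w₀ over full span):
  θ_3 = -w₀(2x(L-x)(L-2x)(x+2L)+x²(L-x)²)/(120LEI) = -4·(2·(64/5)·(16-(64/5))·(16-2·(64/5))·((64/5)+2·16)+(64/5)²·(16-(64/5))²)/(120·16·100000) = 4096/5859375 rad
Load 4 — point force P=10 kN at a=48/5 m (b=L-a=32/5):
  θ_4 = Pa²(L-x)(2bL-(3b+a)(L-x))/(2L³EI)  [x>a] = 10·(48/5)²·(16-(64/5))·(2·(32/5)·16-(3·(32/5)+(48/5))·(16-(64/5)))/(2·16³·100000) = 792/1953125 rad
Superposition: θ = Σ θ_i = 71872/52734375 rad ≈ 0.001363 rad

θ(64/5) = 71872/52734375 rad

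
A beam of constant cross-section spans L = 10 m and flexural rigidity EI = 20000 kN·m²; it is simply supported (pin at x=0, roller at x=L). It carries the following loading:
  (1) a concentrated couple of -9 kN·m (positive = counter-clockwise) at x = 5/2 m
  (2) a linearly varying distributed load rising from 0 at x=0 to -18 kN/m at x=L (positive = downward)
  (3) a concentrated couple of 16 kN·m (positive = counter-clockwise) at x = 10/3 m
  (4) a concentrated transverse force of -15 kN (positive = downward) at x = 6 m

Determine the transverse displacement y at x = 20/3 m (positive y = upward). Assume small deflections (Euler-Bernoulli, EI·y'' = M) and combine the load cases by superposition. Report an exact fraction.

y(20/3) = 172127/2592000 m

Load 1 — applied couple M₀=-9 kN·m at a=5/2 m (b=L-a=15/2):
  y_1 = (M₀x³/(6L)-M₀(x-a)²/2+C₁x)/EI  [x>a] with C₁=M₀(3b²-L²)/(6L)=-165/16 = ((-9)·(20/3)³/(6·10)-(-9)·((20/3)-(5/2))²/2+(-165/16)·(20/3))/20000 = -101/57600 m
Load 2 — triangular load w₀=-18 kN/m (0→w₀ over full span):
  y_2 = -w₀x(7L⁴-10L²x²+3x⁴)/(360LEI) = -(-18)·(20/3)·(7·10⁴-10·10²·(20/3)²+3·(20/3)⁴)/(360·10·20000) = 17/324 m
Load 3 — applied couple M₀=16 kN·m at a=10/3 m (b=L-a=20/3):
  y_3 = (M₀x³/(6L)-M₀(x-a)²/2+C₁x)/EI  [x>a] with C₁=M₀(3b²-L²)/(6L)=80/9 = (16·(20/3)³/(6·10)-16·((20/3)-(10/3))²/2+(80/9)·(20/3))/20000 = 1/405 m
Load 4 — point force P=-15 kN at a=6 m (b=L-a=4):
  y_4 = -Pa(L-x)(2Lx-a²-x²)/(6LEI)  [x>a] = -(-15)·6·(10-(20/3))·(2·10·(20/3)-6²-(20/3)²)/(6·10·20000) = 119/9000 m
Superposition: y = Σ y_i = 172127/2592000 m ≈ 0.066407 m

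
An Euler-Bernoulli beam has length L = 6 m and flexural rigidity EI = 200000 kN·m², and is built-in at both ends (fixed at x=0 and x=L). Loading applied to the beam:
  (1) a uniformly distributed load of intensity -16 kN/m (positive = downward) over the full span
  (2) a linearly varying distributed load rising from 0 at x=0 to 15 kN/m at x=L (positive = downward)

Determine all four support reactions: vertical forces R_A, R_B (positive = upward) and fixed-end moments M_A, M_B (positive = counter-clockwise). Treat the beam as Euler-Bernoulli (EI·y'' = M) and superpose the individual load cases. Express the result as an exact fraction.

R_A = -69/2 kN, M_A = -30 kN·m, R_B = -33/2 kN, M_B = 21 kN·m

Load 1 — uniform load w=-16 kN/m over full span:
  R_A = wL/2 = (-16)·6/2 = -48 kN
  M_A = wL²/12 = (-16)·6²/12 = -48 kN·m
  R_B = wL/2 = (-16)·6/2 = -48 kN
  M_B = -wL²/12 = -(-16)·6²/12 = 48 kN·m
Load 2 — triangular load w₀=15 kN/m (0→w₀ over full span):
  R_A = 3w₀L/20 = 3·15·6/20 = 27/2 kN
  M_A = w₀L²/30 = 15·6²/30 = 18 kN·m
  R_B = 7w₀L/20 = 7·15·6/20 = 63/2 kN
  M_B = -w₀L²/20 = -15·6²/20 = -27 kN·m
Superposition: R_A = -69/2 kN, M_A = -30 kN·m, R_B = -33/2 kN, M_B = 21 kN·m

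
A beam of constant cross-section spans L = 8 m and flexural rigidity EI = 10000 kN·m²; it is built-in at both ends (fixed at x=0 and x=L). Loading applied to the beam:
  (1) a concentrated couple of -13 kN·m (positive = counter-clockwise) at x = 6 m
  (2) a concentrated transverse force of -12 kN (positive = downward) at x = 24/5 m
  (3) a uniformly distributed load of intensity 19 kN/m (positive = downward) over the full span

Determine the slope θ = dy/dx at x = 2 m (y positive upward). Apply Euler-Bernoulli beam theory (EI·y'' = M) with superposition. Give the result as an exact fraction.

θ(2) = -246189/40000000 rad

Load 1 — applied couple M₀=-13 kN·m at a=6 m (b=L-a=2):
  θ_1 = (R_Ax²/2 - M_Ax)/EI  [x≤a] with R_A=-117/64, M_A=-65/16 = ((-117/64)·2²/2 - (-65/16)·2)/10000 = 143/320000 rad
Load 2 — point force P=-12 kN at a=24/5 m (b=L-a=16/5):
  θ_2 = -Pb²x(2aL-(3a+b)x)/(2L³EI)  [x≤a] = -(-12)·(16/5)²·2·(2·(24/5)·8-(3·(24/5)+(16/5))·2)/(2·8³·10000) = 78/78125 rad
Load 3 — uniform load w=19 kN/m over full span:
  θ_3 = -wx(L-x)(L-2x)/(12EI) = -19·2·(8-2)·(8-2·2)/(12·10000) = -19/2500 rad
Superposition: θ = Σ θ_i = -246189/40000000 rad ≈ -0.006155 rad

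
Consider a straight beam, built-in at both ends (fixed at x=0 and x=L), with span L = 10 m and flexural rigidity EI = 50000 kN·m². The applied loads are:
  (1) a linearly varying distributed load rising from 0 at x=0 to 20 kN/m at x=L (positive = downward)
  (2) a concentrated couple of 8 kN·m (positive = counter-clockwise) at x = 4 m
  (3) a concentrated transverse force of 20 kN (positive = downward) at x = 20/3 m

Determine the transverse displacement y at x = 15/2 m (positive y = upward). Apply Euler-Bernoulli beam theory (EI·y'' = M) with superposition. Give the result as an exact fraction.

y(15/2) = -435757/103680000 m

Load 1 — triangular load w₀=20 kN/m (0→w₀ over full span):
  y_1 = -w₀x²(L-x)²(x+2L)/(120LEI) = -20·(15/2)²·(10-(15/2))²·((15/2)+2·10)/(120·10·50000) = -33/10240 m
Load 2 — applied couple M₀=8 kN·m at a=4 m (b=L-a=6):
  y_2 = (R_Ax³/6 - M_Ax²/2 - M₀(x-a)²/2)/EI  [x>a] with R_A=144/125, M_A=24/25 = ((144/125)·(15/2)³/6 - (24/25)·(15/2)²/2 - 8·((15/2)-4)²/2)/50000 = 1/10000 m
Load 3 — point force P=20 kN at a=20/3 m (b=L-a=10/3):
  y_3 = -Pa²(L-x)²(3bL-(3b+a)(L-x))/(6L³EI)  [x>a] = -20·(20/3)²·(10-(15/2))²·(3·(10/3)·10-(3·(10/3)+(20/3))·(10-(15/2)))/(6·10³·50000) = -7/6480 m
Superposition: y = Σ y_i = -435757/103680000 m ≈ -0.004203 m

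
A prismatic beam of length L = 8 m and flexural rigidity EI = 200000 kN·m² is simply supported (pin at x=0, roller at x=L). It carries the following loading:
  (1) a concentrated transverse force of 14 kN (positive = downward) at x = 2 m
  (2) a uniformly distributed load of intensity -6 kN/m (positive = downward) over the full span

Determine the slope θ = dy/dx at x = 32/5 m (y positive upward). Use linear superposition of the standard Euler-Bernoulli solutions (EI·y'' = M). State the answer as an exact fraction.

θ(32/5) = -8857/25000000 rad

Load 1 — point force P=14 kN at a=2 m (b=L-a=6):
  θ_1 = -Pa(2L²-6Lx+3x²+a²)/(6LEI)  [x>a] = -14·2·(2·8²-6·8·(32/5)+3·(32/5)²+2²)/(6·8·200000) = 763/5000000 rad
Load 2 — uniform load w=-6 kN/m over full span:
  θ_2 = -w(L³-6Lx²+4x³)/(24EI) = -(-6)·(8³-6·8·(32/5)²+4·(32/5)³)/(24·200000) = -198/390625 rad
Superposition: θ = Σ θ_i = -8857/25000000 rad ≈ -0.000354 rad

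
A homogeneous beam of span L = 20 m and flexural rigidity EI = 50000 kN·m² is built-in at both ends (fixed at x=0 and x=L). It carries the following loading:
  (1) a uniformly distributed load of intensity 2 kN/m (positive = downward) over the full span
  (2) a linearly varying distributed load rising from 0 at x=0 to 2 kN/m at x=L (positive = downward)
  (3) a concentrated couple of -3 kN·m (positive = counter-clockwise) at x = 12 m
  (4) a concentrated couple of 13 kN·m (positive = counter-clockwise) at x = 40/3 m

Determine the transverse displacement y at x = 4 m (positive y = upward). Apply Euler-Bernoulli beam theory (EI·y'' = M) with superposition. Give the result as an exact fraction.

y(4) = -71939/7031250 m

Load 1 — uniform load w=2 kN/m over full span:
  y_1 = -wx²(L-x)²/(24EI) = -2·4²·(20-4)²/(24·50000) = -64/9375 m
Load 2 — triangular load w₀=2 kN/m (0→w₀ over full span):
  y_2 = -w₀x²(L-x)²(x+2L)/(120LEI) = -2·4²·(20-4)²·(4+2·20)/(120·20·50000) = -704/234375 m
Load 3 — applied couple M₀=-3 kN·m at a=12 m (b=L-a=8):
  y_3 = (R_Ax³/6 - M_Ax²/2)/EI  [x≤a] with R_A=-27/125, M_A=-24/25 = ((-27/125)·4³/6 - (-24/25)·4²/2)/50000 = 42/390625 m
Load 4 — applied couple M₀=13 kN·m at a=40/3 m (b=L-a=20/3):
  y_4 = (R_Ax³/6 - M_Ax²/2)/EI  [x≤a] with R_A=13/15, M_A=13/3 = ((13/15)·4³/6 - (13/3)·4²/2)/50000 = -143/281250 m
Superposition: y = Σ y_i = -71939/7031250 m ≈ -0.010231 m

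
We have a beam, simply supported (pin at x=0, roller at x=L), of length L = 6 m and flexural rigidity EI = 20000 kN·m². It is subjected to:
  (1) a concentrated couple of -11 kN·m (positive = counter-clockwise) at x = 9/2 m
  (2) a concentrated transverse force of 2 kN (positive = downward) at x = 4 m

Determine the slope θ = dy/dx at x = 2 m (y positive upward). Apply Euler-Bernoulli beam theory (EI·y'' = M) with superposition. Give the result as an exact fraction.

θ(2) = 439/2880000 rad

Load 1 — applied couple M₀=-11 kN·m at a=9/2 m (b=L-a=3/2):
  θ_1 = (M₀x²/(2L)+C₁)/EI  [x≤a] with C₁=M₀(3b²-L²)/(6L)=143/16 = ((-11)·2²/(2·6)+(143/16))/20000 = 253/960000 rad
Load 2 — point force P=2 kN at a=4 m (b=L-a=2):
  θ_2 = -Pb(L²-b²-3x²)/(6LEI)  [x≤a] = -2·2·(6²-2²-3·2²)/(6·6·20000) = -1/9000 rad
Superposition: θ = Σ θ_i = 439/2880000 rad ≈ 0.000152 rad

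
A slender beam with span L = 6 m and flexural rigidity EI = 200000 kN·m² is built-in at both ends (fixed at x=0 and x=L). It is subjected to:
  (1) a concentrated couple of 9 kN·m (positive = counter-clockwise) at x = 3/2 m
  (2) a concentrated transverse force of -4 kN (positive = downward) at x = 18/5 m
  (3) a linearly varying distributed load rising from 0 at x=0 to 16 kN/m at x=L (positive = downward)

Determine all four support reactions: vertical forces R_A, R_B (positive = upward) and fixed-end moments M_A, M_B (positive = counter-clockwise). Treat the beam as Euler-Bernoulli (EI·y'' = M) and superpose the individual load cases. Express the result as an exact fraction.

Load 1 — applied couple M₀=9 kN·m at a=3/2 m (b=L-a=9/2):
  R_A = 6M₀ab/L³ = 6·9·(3/2)·(9/2)/6³ = 27/16 kN
  M_A = M₀b(2a-b)/L² = 9·(9/2)·(2·(3/2)-(9/2))/6² = -27/16 kN·m
  R_B = -6M₀ab/L³ = -6·9·(3/2)·(9/2)/6³ = -27/16 kN
  M_B = M₀a(2b-a)/L² = 9·(3/2)·(2·(9/2)-(3/2))/6² = 45/16 kN·m
Load 2 — point force P=-4 kN at a=18/5 m (b=L-a=12/5):
  R_A = Pb²(3a+b)/L³ = (-4)·(12/5)²·(3·(18/5)+(12/5))/6³ = -176/125 kN
  M_A = Pab²/L² = (-4)·(18/5)·(12/5)²/6² = -288/125 kN·m
  R_B = Pa²(a+3b)/L³ = (-4)·(18/5)²·((18/5)+3·(12/5))/6³ = -324/125 kN
  M_B = -Pa²b/L² = -(-4)·(18/5)²·(12/5)/6² = 432/125 kN·m
Load 3 — triangular load w₀=16 kN/m (0→w₀ over full span):
  R_A = 3w₀L/20 = 3·16·6/20 = 72/5 kN
  M_A = w₀L²/30 = 16·6²/30 = 96/5 kN·m
  R_B = 7w₀L/20 = 7·16·6/20 = 168/5 kN
  M_B = -w₀L²/20 = -16·6²/20 = -144/5 kN·m
Superposition: R_A = 29359/2000 kN, M_A = 30417/2000 kN·m, R_B = 58641/2000 kN, M_B = -45063/2000 kN·m

R_A = 29359/2000 kN, M_A = 30417/2000 kN·m, R_B = 58641/2000 kN, M_B = -45063/2000 kN·m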